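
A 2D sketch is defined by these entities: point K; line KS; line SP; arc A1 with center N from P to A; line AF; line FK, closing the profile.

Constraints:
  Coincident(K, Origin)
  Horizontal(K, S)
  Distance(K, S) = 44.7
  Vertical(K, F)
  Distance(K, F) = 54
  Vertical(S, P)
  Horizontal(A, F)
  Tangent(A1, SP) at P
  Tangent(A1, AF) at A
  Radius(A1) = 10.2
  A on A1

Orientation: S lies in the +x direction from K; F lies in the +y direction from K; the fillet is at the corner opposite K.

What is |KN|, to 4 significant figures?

55.76

K is at the origin; K and S share the same y with |KS| = 44.7 and S on the +x side, so S = (44.70, 0.000). KF is vertical with |KF| = 54.0 and F on the +y side, so F = (0.000, 54.00). The virtual corner opposite K is at (44.70, 54.00). Since A1 is tangent to SP there, NP ⟂ SP and since A1 is tangent to AF there, NA ⟂ AF, with radius 10.2, so the center N sits 10.2 in from both sides at N = (34.50, 43.80). Then |KN| = |N − K| = 55.76.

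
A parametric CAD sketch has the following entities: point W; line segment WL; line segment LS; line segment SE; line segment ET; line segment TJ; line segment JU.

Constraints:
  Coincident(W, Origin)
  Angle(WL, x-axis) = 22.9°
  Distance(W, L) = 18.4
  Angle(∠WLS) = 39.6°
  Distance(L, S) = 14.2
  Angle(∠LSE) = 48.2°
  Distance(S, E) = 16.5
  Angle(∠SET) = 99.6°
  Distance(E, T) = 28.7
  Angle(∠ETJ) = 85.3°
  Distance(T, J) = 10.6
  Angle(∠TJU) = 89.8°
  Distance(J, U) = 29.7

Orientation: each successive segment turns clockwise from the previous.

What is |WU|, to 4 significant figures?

7.419

W is at the origin; WL runs at 22.9° with length 18.4, so L = (16.95, 7.160). ∠WLS = 39.6° gives LS at -117.5° from the x-axis; with |LS| = 14.2, S = (10.39, -5.436). ∠LSE = 48.2° gives SE at 110.7° from the x-axis; with |SE| = 16.5, E = (4.561, 9.999). ∠SET = 99.6° gives ET at 30.30° from the x-axis; with |ET| = 28.7, T = (29.34, 24.48). ∠ETJ = 85.3° gives TJ at -64.40° from the x-axis; with |TJ| = 10.6, J = (33.92, 14.92). ∠TJU = 89.8° gives JU at -154.6° from the x-axis; with |JU| = 29.7, U = (7.091, 2.180). Then |WU| = |U − W| = 7.419.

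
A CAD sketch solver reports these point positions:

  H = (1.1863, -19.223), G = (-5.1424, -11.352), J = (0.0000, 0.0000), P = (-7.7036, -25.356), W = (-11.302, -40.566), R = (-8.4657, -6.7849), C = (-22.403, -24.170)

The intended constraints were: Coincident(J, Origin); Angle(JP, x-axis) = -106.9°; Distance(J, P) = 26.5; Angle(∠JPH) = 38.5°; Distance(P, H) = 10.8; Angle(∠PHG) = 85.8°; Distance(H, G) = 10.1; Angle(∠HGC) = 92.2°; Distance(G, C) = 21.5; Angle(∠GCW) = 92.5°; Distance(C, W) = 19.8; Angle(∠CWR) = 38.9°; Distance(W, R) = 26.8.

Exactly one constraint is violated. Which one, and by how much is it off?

Distance(W, R) = 26.8 — off by 7.10.

J = (0.00, 0.00) ✓; JP at -106.9° ✓; |JP| = 26.50 ✓; ∠JPH = 38.50° ✓; |PH| = 10.80 ✓; ∠PHG = 85.80° ✓; |HG| = 10.10 ✓; ∠HGC = 92.20° ✓; |GC| = 21.50 ✓; ∠GCW = 92.50° ✓; |CW| = 19.80 ✓; ∠CWR = 38.90° ✓; |WR| = 33.90 ✗.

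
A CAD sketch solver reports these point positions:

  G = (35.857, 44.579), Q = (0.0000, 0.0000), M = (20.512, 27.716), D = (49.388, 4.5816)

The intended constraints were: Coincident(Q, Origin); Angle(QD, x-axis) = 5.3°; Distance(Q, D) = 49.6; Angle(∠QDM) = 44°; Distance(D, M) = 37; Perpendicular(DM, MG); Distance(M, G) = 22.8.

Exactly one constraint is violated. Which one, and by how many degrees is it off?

Perpendicular(DM, MG) — off by 3.60°.

Q = (0.00, 0.00) ✓; QD at 5.300° ✓; |QD| = 49.60 ✓; ∠QDM = 44.00° ✓; |DM| = 37.00 ✓; ∠(DM, MG) = 93.60° ✗; |MG| = 22.80 ✓.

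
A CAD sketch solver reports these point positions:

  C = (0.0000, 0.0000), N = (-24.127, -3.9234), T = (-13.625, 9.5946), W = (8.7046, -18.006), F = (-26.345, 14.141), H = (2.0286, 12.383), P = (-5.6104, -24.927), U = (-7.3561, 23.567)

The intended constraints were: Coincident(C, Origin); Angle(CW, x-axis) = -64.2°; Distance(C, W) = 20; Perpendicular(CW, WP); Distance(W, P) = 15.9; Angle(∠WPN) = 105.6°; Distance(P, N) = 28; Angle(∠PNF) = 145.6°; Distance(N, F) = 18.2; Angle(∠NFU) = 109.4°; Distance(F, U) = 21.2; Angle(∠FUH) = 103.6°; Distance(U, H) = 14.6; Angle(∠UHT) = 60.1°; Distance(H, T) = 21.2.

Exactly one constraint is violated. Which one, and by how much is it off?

Distance(H, T) = 21.2 — off by 5.30.

C = (0.00, 0.00) ✓; CW at -64.20° ✓; |CW| = 20.00 ✓; ∠(CW, WP) = 90.00° ✓; |WP| = 15.90 ✓; ∠WPN = 105.6° ✓; |PN| = 28.00 ✓; ∠PNF = 145.6° ✓; |NF| = 18.20 ✓; ∠NFU = 109.4° ✓; |FU| = 21.20 ✓; ∠FUH = 103.6° ✓; |UH| = 14.60 ✓; ∠UHT = 60.10° ✓; |HT| = 15.90 ✗.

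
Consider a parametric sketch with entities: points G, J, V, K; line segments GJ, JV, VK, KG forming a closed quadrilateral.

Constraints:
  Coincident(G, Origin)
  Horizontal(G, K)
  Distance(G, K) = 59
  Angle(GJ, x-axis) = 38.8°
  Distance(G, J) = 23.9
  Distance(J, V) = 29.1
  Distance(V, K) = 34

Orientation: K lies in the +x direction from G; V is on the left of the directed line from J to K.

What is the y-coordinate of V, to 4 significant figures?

30.22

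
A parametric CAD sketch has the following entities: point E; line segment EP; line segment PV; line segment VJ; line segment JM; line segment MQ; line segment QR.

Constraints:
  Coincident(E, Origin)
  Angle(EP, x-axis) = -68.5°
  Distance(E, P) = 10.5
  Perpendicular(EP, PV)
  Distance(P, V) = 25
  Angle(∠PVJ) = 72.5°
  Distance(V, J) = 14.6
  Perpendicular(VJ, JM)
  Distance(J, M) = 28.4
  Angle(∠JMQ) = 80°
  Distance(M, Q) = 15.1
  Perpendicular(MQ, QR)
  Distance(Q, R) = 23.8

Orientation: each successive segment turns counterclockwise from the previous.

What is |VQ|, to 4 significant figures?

25.78

E is at the origin; EP runs at -68.5° with length 10.5, so P = (3.848, -9.769). EP is perpendicular to PV, so PV runs at 21.50°; with |PV| = 25.0, V = (27.11, -0.6069). ∠PVJ = 72.5° gives VJ at 129.0° from the x-axis; with |VJ| = 14.6, J = (17.92, 10.74). VJ is perpendicular to JM, so JM runs at -141.0°; with |JM| = 28.4, M = (-4.150, -7.133). ∠JMQ = 80.0° gives MQ at -41.00° from the x-axis; with |MQ| = 15.1, Q = (7.246, -17.04). Then |VQ| = |Q − V| = 25.78.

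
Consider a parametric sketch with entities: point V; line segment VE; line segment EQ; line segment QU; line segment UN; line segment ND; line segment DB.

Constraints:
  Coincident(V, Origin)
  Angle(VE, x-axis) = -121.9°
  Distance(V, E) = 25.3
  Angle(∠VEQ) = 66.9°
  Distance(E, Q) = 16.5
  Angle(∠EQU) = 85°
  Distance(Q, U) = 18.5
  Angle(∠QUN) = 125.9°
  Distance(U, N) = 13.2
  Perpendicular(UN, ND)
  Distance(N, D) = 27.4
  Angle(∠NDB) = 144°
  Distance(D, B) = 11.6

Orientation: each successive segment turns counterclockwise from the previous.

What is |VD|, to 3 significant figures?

29.7

V is at the origin; VE runs at -121.9° with length 25.3, so E = (-13.4, -21.5). ∠VEQ = 66.9° gives EQ at -8.80° from the x-axis; with |EQ| = 16.5, Q = (2.94, -24.0). ∠EQU = 85.0° gives QU at 86.2° from the x-axis; with |QU| = 18.5, U = (4.16, -5.54). ∠QUN = 125.9° gives UN at 140° from the x-axis; with |UN| = 13.2, N = (-5.99, 2.89). The perpendicularity gives ND at right angles to UN, so ND runs at -130°; with |ND| = 27.4, D = (-23.5, -18.2). Then |VD| = |D − V| = 29.7.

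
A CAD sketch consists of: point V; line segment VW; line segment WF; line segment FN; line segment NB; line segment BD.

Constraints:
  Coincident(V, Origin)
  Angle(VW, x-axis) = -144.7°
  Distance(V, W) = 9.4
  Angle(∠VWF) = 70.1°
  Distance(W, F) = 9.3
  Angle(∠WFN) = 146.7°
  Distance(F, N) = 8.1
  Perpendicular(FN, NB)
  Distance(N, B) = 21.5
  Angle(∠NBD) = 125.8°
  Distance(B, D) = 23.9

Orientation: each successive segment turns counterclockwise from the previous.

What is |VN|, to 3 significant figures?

13.6

V is at the origin; VW runs at -144.7° with length 9.4, so W = (-7.67, -5.43). ∠VWF = 70.1° gives WF at -34.8° from the x-axis; with |WF| = 9.3, F = (-0.0350, -10.7). ∠WFN = 146.7° gives FN at -1.50° from the x-axis; with |FN| = 8.1, N = (8.06, -11.0). Then |VN| = |N − V| = 13.6.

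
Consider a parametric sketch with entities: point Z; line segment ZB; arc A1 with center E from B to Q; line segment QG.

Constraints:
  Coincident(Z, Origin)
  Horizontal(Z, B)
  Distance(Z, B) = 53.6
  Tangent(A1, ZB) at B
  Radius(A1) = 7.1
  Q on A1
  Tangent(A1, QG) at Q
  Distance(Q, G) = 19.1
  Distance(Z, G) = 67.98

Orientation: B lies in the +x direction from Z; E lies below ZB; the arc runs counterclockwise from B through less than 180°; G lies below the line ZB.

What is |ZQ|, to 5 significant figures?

50.442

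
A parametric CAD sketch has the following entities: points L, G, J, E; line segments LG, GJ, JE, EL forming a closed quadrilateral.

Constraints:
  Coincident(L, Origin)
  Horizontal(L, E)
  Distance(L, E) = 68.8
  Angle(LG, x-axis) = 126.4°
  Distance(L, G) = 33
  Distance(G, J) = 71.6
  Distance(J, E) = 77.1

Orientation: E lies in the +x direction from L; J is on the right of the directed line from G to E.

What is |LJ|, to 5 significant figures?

41.334

Checks: |GJ| = 71.60 ✓; |JE| = 77.10 ✓.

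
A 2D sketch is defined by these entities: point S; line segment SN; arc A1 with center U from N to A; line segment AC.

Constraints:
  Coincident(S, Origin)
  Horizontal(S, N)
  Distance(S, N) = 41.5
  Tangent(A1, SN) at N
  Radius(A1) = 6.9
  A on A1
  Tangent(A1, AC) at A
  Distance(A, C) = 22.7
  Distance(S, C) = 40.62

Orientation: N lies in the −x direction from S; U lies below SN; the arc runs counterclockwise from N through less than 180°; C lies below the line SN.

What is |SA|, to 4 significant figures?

47.77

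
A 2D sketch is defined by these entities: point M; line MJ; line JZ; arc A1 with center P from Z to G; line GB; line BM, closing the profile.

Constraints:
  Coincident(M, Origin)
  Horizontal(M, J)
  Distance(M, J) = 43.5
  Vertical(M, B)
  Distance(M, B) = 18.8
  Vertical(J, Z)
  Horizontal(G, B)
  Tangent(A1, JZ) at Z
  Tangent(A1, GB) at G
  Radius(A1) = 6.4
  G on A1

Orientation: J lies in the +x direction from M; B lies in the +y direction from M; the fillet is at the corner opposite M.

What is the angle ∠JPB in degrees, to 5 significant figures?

127.09°

MB is vertical with |MB| = 18.8 and B on the +y side, so B = (0.0000, 18.800). The virtual corner opposite M is at (43.500, 18.800). A1 meets JZ tangentially, so PZ is at right angles to JZ and A1 meets GB tangentially, so PG is at right angles to GB, with radius 6.4, so the center P sits 6.4 in from both sides at P = (37.100, 12.400). Then cos ∠JPB = PJ·PB / (|PJ||PB|), giving 127.09°.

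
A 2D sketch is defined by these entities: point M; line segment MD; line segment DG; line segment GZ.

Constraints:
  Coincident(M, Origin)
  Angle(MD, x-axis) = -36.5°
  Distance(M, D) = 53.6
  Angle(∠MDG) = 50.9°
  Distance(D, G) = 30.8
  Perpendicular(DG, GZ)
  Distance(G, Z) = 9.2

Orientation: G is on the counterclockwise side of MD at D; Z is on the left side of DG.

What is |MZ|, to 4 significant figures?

32.54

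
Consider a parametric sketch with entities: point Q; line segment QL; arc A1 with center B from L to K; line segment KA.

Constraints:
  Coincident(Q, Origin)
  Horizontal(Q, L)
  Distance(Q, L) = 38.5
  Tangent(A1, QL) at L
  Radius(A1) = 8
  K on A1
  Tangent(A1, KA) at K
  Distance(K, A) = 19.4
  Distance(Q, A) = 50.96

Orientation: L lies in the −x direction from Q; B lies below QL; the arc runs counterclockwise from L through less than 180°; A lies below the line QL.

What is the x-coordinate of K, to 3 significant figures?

-46.3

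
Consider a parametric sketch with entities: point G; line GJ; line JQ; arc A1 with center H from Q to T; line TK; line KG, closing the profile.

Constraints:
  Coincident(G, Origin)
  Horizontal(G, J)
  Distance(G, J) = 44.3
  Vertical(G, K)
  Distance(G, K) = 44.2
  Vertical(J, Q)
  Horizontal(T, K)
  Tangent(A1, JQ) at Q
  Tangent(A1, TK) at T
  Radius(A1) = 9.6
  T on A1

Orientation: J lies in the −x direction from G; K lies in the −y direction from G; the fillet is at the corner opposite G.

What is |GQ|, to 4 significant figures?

56.21

G is at the origin; G and J share the same y with |GJ| = 44.3 and J on the −x side, so J = (-44.30, 0.000). GK is vertical with |GK| = 44.2 and K on the −y side, so K = (0.000, -44.20). The virtual corner opposite G is at (-44.30, -44.20). Tangency of A1 to JQ means the radius HQ is perpendicular to JQ and the tangent condition forces HT to be normal to TK, with radius 9.6, so the center H sits 9.6 in from both sides at H = (-34.70, -34.60). That places the tangent points at Q = (-44.30, -34.60) on JQ and T = (-34.70, -44.20) on TK. Then |GQ| = |Q − G| = 56.21.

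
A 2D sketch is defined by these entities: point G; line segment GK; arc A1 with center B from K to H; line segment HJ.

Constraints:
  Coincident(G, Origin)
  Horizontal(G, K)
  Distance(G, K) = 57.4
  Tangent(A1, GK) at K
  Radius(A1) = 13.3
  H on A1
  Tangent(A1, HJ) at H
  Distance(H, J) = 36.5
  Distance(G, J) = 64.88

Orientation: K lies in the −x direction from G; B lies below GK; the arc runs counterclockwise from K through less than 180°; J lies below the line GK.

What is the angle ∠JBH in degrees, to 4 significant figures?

69.98°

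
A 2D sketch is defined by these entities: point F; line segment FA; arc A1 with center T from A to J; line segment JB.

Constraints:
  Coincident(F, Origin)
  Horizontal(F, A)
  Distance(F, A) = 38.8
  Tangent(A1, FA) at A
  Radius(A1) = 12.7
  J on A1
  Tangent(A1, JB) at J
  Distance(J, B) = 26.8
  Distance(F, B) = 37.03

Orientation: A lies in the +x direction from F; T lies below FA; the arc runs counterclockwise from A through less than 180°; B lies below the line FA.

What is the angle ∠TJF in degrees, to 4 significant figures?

174.7°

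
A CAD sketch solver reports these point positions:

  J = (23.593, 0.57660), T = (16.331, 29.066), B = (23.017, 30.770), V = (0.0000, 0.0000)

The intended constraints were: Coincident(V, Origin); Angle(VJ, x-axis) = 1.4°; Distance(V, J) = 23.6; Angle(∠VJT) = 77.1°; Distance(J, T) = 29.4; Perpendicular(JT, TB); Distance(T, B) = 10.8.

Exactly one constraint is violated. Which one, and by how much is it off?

Distance(T, B) = 10.8 — off by 3.90.

V = (0.00, 0.00) ✓; VJ at 1.400° ✓; |VJ| = 23.60 ✓; ∠VJT = 77.10° ✓; |JT| = 29.40 ✓; ∠(JT, TB) = 90.00° ✓; |TB| = 6.900 ✗.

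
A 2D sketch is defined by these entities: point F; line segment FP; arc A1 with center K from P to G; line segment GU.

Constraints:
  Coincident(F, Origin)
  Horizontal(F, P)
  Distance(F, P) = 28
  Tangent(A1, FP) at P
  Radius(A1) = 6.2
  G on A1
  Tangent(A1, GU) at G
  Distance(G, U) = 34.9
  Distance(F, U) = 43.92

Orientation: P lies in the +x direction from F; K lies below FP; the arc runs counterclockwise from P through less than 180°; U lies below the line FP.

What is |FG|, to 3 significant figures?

22.5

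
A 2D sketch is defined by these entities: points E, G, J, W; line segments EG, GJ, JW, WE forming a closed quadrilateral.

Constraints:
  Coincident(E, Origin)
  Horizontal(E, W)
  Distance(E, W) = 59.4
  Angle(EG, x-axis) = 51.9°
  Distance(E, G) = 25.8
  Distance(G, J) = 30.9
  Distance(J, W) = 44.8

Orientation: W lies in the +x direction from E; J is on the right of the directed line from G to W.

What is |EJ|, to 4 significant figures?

19.08

E is at the origin; EW is horizontal with |EW| = 59.4 and W in +x, so W = (59.4, 0). EG runs at 51.9° with |EG| = 25.8, so G = (15.92, 20.30). J is determined by |GJ| = 30.9 and |JW| = 44.8 together: it lies at the intersection of circle(G, 30.9) and circle(W, 44.8). With |GW| = 47.99, the foot of the radical line on GW is 13.03 from G and the perpendicular offset is √(30.9² − 13.03²) = 28.02. Taking the right-of-GW solution: J = (15.87, -10.60).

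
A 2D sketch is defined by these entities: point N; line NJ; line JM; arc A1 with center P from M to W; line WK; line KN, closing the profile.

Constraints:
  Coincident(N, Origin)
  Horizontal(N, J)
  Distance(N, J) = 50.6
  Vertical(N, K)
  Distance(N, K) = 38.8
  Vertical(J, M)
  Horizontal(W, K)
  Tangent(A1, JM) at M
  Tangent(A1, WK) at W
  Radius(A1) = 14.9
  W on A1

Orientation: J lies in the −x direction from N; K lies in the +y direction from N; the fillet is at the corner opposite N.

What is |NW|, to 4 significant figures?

52.73

The virtual corner opposite N is at (-50.60, 38.80). The tangent condition forces PM to be normal to JM and tangency of A1 to WK means the radius PW is perpendicular to WK, with radius 14.9, so the center P sits 14.9 in from both sides at P = (-35.70, 23.90). That places the tangent points at M = (-50.60, 23.90) on JM and W = (-35.70, 38.80) on WK. Then |NW| = |W − N| = 52.73.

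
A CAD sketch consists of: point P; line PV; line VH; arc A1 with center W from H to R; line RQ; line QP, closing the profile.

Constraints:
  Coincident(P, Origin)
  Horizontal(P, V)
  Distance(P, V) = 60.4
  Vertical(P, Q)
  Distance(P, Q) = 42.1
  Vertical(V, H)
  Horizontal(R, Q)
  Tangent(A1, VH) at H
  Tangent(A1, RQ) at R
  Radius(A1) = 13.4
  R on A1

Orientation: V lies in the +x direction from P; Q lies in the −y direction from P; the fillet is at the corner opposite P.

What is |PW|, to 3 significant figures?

55.1

P is at the origin; P and V share the same y with |PV| = 60.4 and V on the +x side, so V = (60.4, 0.00). P and Q share the same x with |PQ| = 42.1 and Q on the −y side, so Q = (0.00, -42.1). The virtual corner opposite P is at (60.4, -42.1). Since A1 is tangent to VH there, WH ⟂ VH and since A1 is tangent to RQ there, WR ⟂ RQ, with radius 13.4, so the center W sits 13.4 in from both sides at W = (47.0, -28.7). Then |PW| = |W − P| = 55.1.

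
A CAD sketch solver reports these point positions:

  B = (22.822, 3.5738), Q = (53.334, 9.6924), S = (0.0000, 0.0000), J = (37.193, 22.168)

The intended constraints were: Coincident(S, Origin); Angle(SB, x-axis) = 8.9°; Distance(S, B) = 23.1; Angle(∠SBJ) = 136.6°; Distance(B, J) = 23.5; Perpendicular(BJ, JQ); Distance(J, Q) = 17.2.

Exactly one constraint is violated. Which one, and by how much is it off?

Distance(J, Q) = 17.2 — off by 3.20.

S = (0.00, 0.00) ✓; SB at 8.900° ✓; |SB| = 23.10 ✓; ∠SBJ = 136.6° ✓; |BJ| = 23.50 ✓; ∠(BJ, JQ) = 90.00° ✓; |JQ| = 20.40 ✗.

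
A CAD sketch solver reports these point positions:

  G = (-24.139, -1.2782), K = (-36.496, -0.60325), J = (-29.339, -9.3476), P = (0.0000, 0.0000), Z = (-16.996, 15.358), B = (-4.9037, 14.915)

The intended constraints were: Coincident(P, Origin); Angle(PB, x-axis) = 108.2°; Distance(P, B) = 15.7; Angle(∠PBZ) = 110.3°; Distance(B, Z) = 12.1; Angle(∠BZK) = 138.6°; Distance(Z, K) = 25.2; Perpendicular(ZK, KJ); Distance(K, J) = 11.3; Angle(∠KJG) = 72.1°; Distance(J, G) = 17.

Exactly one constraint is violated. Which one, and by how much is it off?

Distance(J, G) = 17 — off by 7.40.

P = (0.00, 0.00) ✓; PB at 108.2° ✓; |PB| = 15.70 ✓; ∠PBZ = 110.3° ✓; |BZ| = 12.10 ✓; ∠BZK = 138.6° ✓; |ZK| = 25.20 ✓; ∠(ZK, KJ) = 90.00° ✓; |KJ| = 11.30 ✓; ∠KJG = 72.10° ✓; |JG| = 9.600 ✗.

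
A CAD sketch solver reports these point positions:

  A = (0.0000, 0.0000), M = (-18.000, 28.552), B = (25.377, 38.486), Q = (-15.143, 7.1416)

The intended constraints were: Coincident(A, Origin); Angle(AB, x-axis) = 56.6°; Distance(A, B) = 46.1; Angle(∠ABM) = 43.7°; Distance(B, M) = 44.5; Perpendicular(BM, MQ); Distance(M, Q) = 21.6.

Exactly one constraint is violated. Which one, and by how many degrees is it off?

Perpendicular(BM, MQ) — off by 5.30°.

A = (0.00, 0.00) ✓; AB at 56.60° ✓; |AB| = 46.10 ✓; ∠ABM = 43.70° ✓; |BM| = 44.50 ✓; ∠(BM, MQ) = 84.70° ✗; |MQ| = 21.60 ✓.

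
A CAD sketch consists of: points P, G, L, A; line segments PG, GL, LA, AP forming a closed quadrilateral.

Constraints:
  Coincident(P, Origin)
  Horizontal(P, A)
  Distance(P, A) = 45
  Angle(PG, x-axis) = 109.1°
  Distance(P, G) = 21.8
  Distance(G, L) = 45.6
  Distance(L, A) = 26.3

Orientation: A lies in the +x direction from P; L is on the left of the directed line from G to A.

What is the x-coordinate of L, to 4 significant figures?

38.21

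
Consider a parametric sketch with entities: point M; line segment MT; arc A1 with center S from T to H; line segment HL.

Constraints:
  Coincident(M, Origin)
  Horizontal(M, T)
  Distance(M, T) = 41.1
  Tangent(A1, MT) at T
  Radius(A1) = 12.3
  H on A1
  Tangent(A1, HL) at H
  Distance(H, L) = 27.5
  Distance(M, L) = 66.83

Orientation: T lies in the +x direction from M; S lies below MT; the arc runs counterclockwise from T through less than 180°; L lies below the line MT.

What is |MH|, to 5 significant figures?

39.478

Checks: M.y = 0.00, T.y = 0.00 ✓; |SH| = 12.30 ✓; ∠(SH, HL) = 90.00° ✓; |HL| = 27.50 ✓; |ML| = 66.83 ✓.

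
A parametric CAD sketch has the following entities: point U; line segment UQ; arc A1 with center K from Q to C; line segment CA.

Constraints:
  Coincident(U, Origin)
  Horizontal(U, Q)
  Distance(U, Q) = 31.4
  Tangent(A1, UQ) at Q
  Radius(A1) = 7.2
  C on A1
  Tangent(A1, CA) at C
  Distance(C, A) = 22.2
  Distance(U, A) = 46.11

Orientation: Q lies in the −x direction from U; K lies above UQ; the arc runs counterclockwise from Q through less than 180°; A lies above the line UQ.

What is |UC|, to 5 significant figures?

27.018

Checks: U = (0.00, 0.00) ✓; ∠(KQ, QU) = 90.00° ✓; |KQ| = 7.200 ✓; |KC| = 7.200 ✓; ∠(KC, CA) = 90.00° ✓; |CA| = 22.20 ✓; |UA| = 46.11 ✓.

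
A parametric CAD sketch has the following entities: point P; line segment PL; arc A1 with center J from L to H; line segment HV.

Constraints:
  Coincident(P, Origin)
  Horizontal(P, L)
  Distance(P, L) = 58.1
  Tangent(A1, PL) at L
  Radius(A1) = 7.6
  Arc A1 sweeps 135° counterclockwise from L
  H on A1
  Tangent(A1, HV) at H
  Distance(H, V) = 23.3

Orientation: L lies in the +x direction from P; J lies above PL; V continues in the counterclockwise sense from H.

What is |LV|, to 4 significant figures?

31.47

P is at the origin; PL is horizontal with |PL| = 58.1 and L on the +x side, so L = (58.10, 0.000). The tangent condition forces JL to be normal to PL, so J = L + (0, 7.6) = (58.10, 7.600). On A1, L sits at bearing -90° from J; a 135° counterclockwise sweep puts H at bearing 45°, so H = J + 7.6·(cos 45°, sin 45°) = (63.47, 12.97). A1 meets HV tangentially, so JH is at right angles to HV, so HV runs along (−sin 45°, cos 45°); with |HV| = 23.3, V = (47.00, 29.45). Then |LV| = |V − L| = 31.47.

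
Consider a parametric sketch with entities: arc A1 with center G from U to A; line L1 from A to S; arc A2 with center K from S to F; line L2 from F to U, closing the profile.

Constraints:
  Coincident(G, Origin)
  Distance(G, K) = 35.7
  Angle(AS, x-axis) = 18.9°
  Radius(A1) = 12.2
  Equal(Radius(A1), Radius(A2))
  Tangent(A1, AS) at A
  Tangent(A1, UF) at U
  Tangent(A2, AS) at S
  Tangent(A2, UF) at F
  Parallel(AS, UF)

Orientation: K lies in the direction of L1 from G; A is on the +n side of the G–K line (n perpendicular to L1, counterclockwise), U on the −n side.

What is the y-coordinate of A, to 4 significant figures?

11.54

G is at the origin and K lies 35.7 along u from G, so K = 35.7·u = (33.78, 11.56). Tangency of A1 to both parallel lines with radius 12.2 puts A and U at G ± 12.2·n: A = (-3.952, 11.54), U = (3.952, -11.54). So A.y = 11.54.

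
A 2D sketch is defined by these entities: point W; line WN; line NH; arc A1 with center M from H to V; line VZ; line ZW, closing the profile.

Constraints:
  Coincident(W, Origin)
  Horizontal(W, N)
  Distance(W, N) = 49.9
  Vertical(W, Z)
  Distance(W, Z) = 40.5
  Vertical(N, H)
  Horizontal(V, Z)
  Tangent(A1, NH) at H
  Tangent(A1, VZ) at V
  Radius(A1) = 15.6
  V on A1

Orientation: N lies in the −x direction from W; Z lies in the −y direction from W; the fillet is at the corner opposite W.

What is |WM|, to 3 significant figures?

42.4

W is at the origin; W and N share the same y with |WN| = 49.9 and N on the −x side, so N = (-49.9, 0.00). W and Z share the same x with |WZ| = 40.5 and Z on the −y side, so Z = (0.00, -40.5). The virtual corner opposite W is at (-49.9, -40.5). A1 meets NH tangentially, so MH is at right angles to NH and tangency of A1 to VZ means the radius MV is perpendicular to VZ, with radius 15.6, so the center M sits 15.6 in from both sides at M = (-34.3, -24.9). Then |WM| = |M − W| = 42.4.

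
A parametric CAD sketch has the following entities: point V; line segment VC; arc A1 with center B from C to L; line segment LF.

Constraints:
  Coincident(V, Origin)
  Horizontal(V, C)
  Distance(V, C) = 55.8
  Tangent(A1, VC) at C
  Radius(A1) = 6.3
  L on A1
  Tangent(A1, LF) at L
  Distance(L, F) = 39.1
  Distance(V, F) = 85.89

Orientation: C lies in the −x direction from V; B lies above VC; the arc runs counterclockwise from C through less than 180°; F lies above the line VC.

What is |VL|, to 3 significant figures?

52.0

Checks: |BL| = 6.300 ✓; ∠(BL, LF) = 90.00° ✓; |LF| = 39.10 ✓; |VF| = 85.89 ✓.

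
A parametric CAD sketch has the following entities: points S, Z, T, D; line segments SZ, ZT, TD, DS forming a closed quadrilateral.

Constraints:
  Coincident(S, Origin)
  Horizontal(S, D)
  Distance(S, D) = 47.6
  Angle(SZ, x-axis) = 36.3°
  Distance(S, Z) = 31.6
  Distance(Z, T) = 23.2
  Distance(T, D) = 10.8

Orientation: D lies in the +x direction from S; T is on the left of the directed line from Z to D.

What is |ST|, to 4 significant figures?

48.49

Checks: |ZT| = 23.20 ✓; |TD| = 10.80 ✓.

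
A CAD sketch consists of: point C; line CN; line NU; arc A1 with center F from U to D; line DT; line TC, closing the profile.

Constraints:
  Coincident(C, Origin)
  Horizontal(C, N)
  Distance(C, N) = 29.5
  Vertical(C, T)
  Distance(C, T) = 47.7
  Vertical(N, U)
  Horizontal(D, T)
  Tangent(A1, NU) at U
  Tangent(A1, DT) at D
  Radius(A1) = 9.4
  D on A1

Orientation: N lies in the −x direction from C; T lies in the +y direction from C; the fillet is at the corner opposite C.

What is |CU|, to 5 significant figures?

48.344

C is at the origin; CN is horizontal with |CN| = 29.5 and N on the −x side, so N = (-29.500, 0.0000). CT is vertical with |CT| = 47.7 and T on the +y side, so T = (0.0000, 47.700). The virtual corner opposite C is at (-29.500, 47.700). The tangent condition forces FU to be normal to NU and since A1 is tangent to DT there, FD ⟂ DT, with radius 9.4, so the center F sits 9.4 in from both sides at F = (-20.100, 38.300). That places the tangent points at U = (-29.500, 38.300) on NU and D = (-20.100, 47.700) on DT. Then |CU| = |U − C| = 48.344.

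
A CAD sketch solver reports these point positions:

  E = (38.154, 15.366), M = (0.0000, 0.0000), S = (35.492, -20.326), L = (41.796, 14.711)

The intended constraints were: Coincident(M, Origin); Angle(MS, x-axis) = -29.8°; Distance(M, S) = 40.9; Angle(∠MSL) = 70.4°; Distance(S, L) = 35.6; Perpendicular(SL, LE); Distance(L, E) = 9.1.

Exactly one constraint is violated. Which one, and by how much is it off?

Distance(L, E) = 9.1 — off by 5.40.

M = (0.00, 0.00) ✓; MS at -29.80° ✓; |MS| = 40.90 ✓; ∠MSL = 70.40° ✓; |SL| = 35.60 ✓; ∠(SL, LE) = 90.00° ✓; |LE| = 3.700 ✗.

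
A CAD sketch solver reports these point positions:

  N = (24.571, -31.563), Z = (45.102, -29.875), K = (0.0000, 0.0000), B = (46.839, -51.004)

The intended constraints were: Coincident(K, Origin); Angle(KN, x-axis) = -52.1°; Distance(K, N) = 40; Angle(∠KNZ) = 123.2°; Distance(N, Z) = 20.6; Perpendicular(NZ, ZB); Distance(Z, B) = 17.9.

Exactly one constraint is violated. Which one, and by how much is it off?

Distance(Z, B) = 17.9 — off by 3.30.

K = (0.00, 0.00) ✓; KN at -52.10° ✓; |KN| = 40.00 ✓; ∠KNZ = 123.2° ✓; |NZ| = 20.60 ✓; ∠(NZ, ZB) = 90.00° ✓; |ZB| = 21.20 ✗.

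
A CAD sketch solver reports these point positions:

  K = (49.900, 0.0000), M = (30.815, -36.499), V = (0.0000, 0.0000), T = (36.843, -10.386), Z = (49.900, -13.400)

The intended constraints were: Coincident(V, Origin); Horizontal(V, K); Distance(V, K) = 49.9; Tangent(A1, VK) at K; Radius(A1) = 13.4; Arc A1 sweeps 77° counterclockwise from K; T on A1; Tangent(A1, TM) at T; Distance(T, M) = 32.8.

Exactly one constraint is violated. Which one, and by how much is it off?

Distance(T, M) = 32.8 — off by 6.00.

V = (0.00, 0.00) ✓; V.y = 0.00, K.y = 0.00 ✓; |VK| = 49.90 ✓; ∠(ZK, KV) = 90.00° ✓; |ZK| = 13.40 ✓; bearing(Z→T) − bearing(Z→K) = 77.00° ✓; |ZT| = 13.40 ✓; ∠(ZT, TM) = 90.00° ✓; |TM| = 26.80 ✗.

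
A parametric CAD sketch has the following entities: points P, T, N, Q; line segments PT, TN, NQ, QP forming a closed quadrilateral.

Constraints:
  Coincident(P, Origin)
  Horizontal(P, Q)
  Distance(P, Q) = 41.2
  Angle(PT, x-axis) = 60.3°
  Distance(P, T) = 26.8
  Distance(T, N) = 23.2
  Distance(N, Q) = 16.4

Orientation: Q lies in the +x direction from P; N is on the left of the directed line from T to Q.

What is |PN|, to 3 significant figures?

38.2

P is at the origin; PQ is horizontal with |PQ| = 41.2 and Q in +x, so Q = (41.2, 0). PT runs at 60.3° with |PT| = 26.8, so T = (13.3, 23.3). N is determined by |TN| = 23.2 and |NQ| = 16.4 together: it lies at the intersection of circle(T, 23.2) and circle(Q, 16.4). With |TQ| = 36.4, the foot of the radical line on TQ is 21.9 from T and the perpendicular offset is √(23.2² − 21.9²) = 7.71. Taking the left-of-TQ solution: N = (35.0, 15.2).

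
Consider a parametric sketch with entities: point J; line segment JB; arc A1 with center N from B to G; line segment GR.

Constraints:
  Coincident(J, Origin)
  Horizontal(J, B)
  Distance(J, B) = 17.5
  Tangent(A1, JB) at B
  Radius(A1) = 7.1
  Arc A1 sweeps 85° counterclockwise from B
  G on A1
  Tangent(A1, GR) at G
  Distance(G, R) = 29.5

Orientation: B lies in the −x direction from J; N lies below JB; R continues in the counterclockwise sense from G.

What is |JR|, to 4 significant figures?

44.98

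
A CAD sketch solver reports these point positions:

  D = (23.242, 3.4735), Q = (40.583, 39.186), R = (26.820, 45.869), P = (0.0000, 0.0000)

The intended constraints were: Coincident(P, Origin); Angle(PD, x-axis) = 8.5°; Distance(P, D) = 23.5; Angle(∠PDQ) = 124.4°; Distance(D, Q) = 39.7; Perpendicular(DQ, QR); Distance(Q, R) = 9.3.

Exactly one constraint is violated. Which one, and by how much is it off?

Distance(Q, R) = 9.3 — off by 6.00.

P = (0.00, 0.00) ✓; PD at 8.500° ✓; |PD| = 23.50 ✓; ∠PDQ = 124.4° ✓; |DQ| = 39.70 ✓; ∠(DQ, QR) = 90.00° ✓; |QR| = 15.30 ✗.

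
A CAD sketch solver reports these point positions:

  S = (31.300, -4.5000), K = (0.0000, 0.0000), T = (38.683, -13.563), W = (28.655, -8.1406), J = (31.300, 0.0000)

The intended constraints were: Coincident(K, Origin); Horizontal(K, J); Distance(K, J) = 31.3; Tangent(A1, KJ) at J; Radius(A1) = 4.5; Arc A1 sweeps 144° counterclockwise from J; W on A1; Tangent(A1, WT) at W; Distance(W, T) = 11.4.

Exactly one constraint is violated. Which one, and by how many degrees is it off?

Tangent(A1, WT) at W — off by 7.60°.

K = (0.00, 0.00) ✓; K.y = 0.00, J.y = 0.00 ✓; |KJ| = 31.30 ✓; ∠(SJ, JK) = 90.00° ✓; |SJ| = 4.500 ✓; bearing(S→W) − bearing(S→J) = 144.0° ✓; |SW| = 4.500 ✓; ∠(SW, WT) = 82.40° ✗; |WT| = 11.40 ✓.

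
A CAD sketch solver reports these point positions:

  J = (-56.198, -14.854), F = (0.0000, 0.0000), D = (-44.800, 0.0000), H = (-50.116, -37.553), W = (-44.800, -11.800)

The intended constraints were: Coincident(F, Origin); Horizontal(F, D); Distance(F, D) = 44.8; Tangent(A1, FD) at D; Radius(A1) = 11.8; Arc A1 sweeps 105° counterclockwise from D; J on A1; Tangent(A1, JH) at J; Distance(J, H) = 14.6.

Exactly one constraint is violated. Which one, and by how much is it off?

Distance(J, H) = 14.6 — off by 8.90.

F = (0.00, 0.00) ✓; F.y = 0.00, D.y = 0.00 ✓; |FD| = 44.80 ✓; ∠(WD, DF) = 90.00° ✓; |WD| = 11.80 ✓; bearing(W→J) − bearing(W→D) = 105.0° ✓; |WJ| = 11.80 ✓; ∠(WJ, JH) = 90.00° ✓; |JH| = 23.50 ✗.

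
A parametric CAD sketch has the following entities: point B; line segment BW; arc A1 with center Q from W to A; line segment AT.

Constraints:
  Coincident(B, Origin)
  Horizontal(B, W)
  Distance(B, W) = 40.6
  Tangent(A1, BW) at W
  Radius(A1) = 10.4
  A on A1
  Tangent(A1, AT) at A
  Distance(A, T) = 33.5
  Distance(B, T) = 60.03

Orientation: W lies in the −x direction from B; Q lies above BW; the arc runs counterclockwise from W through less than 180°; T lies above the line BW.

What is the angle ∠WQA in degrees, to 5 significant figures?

104.99°

B is at the origin; B and W share the same y with |BW| = 40.6 and W on the −x side, so W = (-40.600, 0.0000). Tangency of A1 to BW means the radius QW is perpendicular to BW, so Q = W + (0, 10.4) = (-40.600, 10.400). Since QA ⟂ AT (tangency), |QT| = √(10.4² + 33.5²) = 35.077 regardless of where A sits on A1. So T lies on both circle(B, 60.03) and circle(Q, 35.077); the above-BW intersection is T = (-39.216, 45.450). A is the foot of the tangent from T: A = (-30.554, 13.089).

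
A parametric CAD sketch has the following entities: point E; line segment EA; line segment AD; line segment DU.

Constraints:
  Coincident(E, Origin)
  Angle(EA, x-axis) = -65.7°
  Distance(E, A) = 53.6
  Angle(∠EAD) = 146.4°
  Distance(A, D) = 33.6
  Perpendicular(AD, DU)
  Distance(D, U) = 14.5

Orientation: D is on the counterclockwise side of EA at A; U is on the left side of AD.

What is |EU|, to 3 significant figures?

79.7

∠EAD = 146.4°, so AD runs at -65.7° + (180° − 146.4°) = -32.1° from the x-axis; with |AD| = 33.6, D = A + 33.6·(cos -32.1°, sin -32.1°) = (50.5, -66.7). AD is perpendicular to DU; with |DU| = 14.5 on the left of AD, U = D + 14.5·(0.531, 0.847) = (58.2, -54.4). Then |EU| = |U − E| = 79.7.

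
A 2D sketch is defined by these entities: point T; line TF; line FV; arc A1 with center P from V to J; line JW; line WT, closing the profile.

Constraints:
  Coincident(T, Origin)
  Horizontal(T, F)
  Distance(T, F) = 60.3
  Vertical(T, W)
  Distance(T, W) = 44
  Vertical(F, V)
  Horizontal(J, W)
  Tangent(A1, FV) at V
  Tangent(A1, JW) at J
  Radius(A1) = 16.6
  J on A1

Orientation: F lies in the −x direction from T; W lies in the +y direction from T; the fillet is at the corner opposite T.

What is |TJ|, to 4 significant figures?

62.01

T is at the origin; T and F share the same y with |TF| = 60.3 and F on the −x side, so F = (-60.30, 0.000). TW is vertical with |TW| = 44.0 and W on the +y side, so W = (0.000, 44.00). The virtual corner opposite T is at (-60.30, 44.00). The tangent condition forces PV to be normal to FV and tangency of A1 to JW means the radius PJ is perpendicular to JW, with radius 16.6, so the center P sits 16.6 in from both sides at P = (-43.70, 27.40). That places the tangent points at V = (-60.30, 27.40) on FV and J = (-43.70, 44.00) on JW. Then |TJ| = |J − T| = 62.01.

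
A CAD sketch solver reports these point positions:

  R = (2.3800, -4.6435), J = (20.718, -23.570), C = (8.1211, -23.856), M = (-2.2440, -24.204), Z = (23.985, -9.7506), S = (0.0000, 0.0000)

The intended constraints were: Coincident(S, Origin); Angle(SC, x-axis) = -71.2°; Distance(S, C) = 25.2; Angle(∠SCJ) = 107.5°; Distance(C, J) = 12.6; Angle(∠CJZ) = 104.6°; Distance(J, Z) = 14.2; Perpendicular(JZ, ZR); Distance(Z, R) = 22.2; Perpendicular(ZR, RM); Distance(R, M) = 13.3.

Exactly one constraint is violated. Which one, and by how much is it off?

Distance(R, M) = 13.3 — off by 6.80.

S = (0.00, 0.00) ✓; SC at -71.20° ✓; |SC| = 25.20 ✓; ∠SCJ = 107.5° ✓; |CJ| = 12.60 ✓; ∠CJZ = 104.6° ✓; |JZ| = 14.20 ✓; ∠(JZ, ZR) = 90.00° ✓; |ZR| = 22.20 ✓; ∠(ZR, RM) = 90.00° ✓; |RM| = 20.10 ✗.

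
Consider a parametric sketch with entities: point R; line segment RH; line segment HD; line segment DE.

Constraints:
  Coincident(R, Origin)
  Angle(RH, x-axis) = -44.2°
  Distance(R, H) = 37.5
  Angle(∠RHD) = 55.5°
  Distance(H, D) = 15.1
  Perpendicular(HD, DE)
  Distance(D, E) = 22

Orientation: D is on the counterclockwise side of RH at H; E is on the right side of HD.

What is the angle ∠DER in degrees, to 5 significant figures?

6.6202°

R is at the origin; RH runs at -44.2° with length 37.5, so H = 37.5·(cos -44.2°, sin -44.2°) = (26.884, -26.144). ∠RHD = 55.5°, so HD runs at -44.2° + (180° − 55.5°) = 80.300° from the x-axis; with |HD| = 15.1, D = H + 15.1·(cos 80.300°, sin 80.300°) = (29.428, -11.260). HD ⟂ DE; with |DE| = 22.0 on the right of HD, E = D + 22.0·(0.98570, -0.16849) = (51.114, -14.966). Then cos ∠DER = ED·ER / (|ED||ER|), giving 6.6202°.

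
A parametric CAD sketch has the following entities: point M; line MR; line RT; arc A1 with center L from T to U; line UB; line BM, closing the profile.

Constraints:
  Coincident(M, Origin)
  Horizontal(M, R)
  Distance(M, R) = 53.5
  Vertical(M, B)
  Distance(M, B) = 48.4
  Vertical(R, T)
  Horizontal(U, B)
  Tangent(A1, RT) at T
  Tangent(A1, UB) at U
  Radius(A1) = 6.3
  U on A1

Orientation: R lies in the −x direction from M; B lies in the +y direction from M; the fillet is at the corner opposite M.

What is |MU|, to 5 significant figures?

67.605

M is at the origin; M and R share the same y with |MR| = 53.5 and R on the −x side, so R = (-53.500, 0.0000). MB is vertical with |MB| = 48.4 and B on the +y side, so B = (0.0000, 48.400). The virtual corner opposite M is at (-53.500, 48.400). Since A1 is tangent to RT there, LT ⟂ RT and the tangent condition forces LU to be normal to UB, with radius 6.3, so the center L sits 6.3 in from both sides at L = (-47.200, 42.100). That places the tangent points at T = (-53.500, 42.100) on RT and U = (-47.200, 48.400) on UB. Then |MU| = |U − M| = 67.605.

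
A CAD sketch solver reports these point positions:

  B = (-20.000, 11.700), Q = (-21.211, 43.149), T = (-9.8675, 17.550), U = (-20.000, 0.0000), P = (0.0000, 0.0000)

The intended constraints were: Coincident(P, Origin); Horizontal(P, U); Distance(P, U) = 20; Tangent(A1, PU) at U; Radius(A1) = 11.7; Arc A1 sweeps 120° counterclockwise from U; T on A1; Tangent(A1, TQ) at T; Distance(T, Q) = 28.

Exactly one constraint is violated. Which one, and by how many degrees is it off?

Tangent(A1, TQ) at T — off by 6.10°.

P = (0.00, 0.00) ✓; P.y = 0.00, U.y = 0.00 ✓; |PU| = 20.00 ✓; ∠(BU, UP) = 90.00° ✓; |BU| = 11.70 ✓; bearing(B→T) − bearing(B→U) = 120.0° ✓; |BT| = 11.70 ✓; ∠(BT, TQ) = 96.10° ✗; |TQ| = 28.00 ✓.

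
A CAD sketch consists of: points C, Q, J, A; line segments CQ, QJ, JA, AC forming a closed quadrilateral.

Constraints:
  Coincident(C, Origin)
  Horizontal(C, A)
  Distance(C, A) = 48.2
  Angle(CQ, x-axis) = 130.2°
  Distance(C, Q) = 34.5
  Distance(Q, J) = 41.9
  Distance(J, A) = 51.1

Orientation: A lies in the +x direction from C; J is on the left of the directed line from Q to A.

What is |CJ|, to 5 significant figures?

44.051

C is at the origin; C and A share the same y with |CA| = 48.2 and A in +x, so A = (48.2, 0). CQ runs at 130.2° with |CQ| = 34.5, so Q = (-22.268, 26.351). J is determined by |QJ| = 41.9 and |JA| = 51.1 together: it lies at the intersection of circle(Q, 41.9) and circle(A, 51.1). With |QA| = 75.234, the foot of the radical line on QA is 31.931 from Q and the perpendicular offset is √(41.9² − 31.931²) = 27.130. Taking the left-of-QA solution: J = (17.142, 40.579).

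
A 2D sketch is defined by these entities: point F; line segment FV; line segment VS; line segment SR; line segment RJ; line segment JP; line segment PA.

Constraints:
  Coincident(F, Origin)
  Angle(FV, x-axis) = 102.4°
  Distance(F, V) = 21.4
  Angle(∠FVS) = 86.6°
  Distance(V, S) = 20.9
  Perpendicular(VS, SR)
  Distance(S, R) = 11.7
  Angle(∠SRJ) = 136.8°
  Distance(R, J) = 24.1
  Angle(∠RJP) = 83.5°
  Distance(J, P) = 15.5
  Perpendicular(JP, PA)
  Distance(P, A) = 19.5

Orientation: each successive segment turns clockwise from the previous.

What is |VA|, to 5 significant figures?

10.436

∠RJP = 83.5° gives JP at 139.30° from the x-axis; with |JP| = 15.5, P = (-7.4197, 2.7892). JP ⟂ PA, so PA runs at 49.300°; with |PA| = 19.5, A = (5.2963, 17.573). Then |VA| = |A − V| = 10.436.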